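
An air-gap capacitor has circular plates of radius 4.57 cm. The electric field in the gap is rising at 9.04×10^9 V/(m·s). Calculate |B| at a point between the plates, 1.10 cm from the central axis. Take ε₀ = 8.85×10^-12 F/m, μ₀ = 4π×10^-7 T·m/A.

Total displacement current: I_d = ε₀(πR²)(dE/dt) = (8.85×10^-12)(6.561×10^-3)(9.04×10^9) = 5.249×10^-4 A.
∮B·dl = μ₀ I_d,enc with I_d,enc = I_d r²/R² = 3.041×10^-5 A; so B = μ₀ I_d,enc/(2πr) = 5.53×10^-10 T.

5.53×10^-10 T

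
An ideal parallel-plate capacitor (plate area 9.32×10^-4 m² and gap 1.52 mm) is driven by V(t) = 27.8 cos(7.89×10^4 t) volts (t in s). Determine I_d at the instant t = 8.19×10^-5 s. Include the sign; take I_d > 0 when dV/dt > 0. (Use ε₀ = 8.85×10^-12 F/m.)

C = ε₀A/d = (8.85×10^-12)(9.32×10^-4)/(1.52×10^-3) = 5.426×10^-12 F. dV/dt = V₀ω·−sin(ωt); at ωt = 6.46191 rad this factor is -0.1778.
I_d = C dV/dt = (5.426×10^-12)(27.8)(7.89×10^4)(-0.1778) = -2.12×10^-6 A.

-2.12×10^-6 A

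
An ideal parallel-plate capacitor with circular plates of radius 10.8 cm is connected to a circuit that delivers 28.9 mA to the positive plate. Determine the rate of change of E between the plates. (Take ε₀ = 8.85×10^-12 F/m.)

8.91×10^10 V/(m·s)

By continuity, I_d in the gap equals the 28.9 mA flowing in the wire.
Inverting I_d = ε₀ A dE/dt gives dE/dt = 0.0289 / (8.85×10^-12 · 0.03664) = 8.91×10^10 V/(m·s).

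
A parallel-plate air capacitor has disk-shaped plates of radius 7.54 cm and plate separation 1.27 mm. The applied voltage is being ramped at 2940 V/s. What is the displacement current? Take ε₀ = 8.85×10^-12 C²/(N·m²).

The displacement current equals the charging current C dV/dt. With C = ε₀A/d = (8.85×10^-12)(0.01786)/(1.27×10^-3) = 1.245×10^-10 F, I_d = (1.245×10^-10)(2940) = 3.66×10^-7 A.

3.66×10^-7 A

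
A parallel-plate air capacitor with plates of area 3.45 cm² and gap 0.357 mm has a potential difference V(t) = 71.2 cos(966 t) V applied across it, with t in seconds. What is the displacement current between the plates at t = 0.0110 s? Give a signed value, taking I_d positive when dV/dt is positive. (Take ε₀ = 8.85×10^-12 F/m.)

C = ε₀A/d = (8.85×10^-12)(3.45×10^-4)/(3.57×10^-4) = 8.553×10^-12 F. dV/dt = V₀ω·−sin(ωt); at ωt = 10.626 rad this factor is 0.9325.
I_d = C dV/dt = (8.553×10^-12)(71.2)(966)(0.9325) = 5.49×10^-7 A.

5.49×10^-7 A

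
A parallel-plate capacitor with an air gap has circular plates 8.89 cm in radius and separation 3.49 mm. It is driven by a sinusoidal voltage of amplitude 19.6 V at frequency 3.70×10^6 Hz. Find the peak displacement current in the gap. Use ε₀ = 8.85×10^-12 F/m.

0.0287 A

(dE/dt)_max = V₀ω/d = 1.306×10^11 V/(m·s); ω = 2πf = 2.325×10^7 rad/s.
I_d,max = ε₀ A (dE/dt)_max = (8.85×10^-12)(0.02483)(1.306×10^11) = 0.0287 A.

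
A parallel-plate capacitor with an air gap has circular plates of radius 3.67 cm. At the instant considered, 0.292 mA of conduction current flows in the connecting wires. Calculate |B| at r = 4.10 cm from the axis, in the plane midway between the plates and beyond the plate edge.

1.42×10^-9 T

Between the plates the displacement current equals the wire current: I_d = 0.292 mA = 2.92×10^-4 A.
For r ≥ R the full I_d is enclosed: B = μ₀ I_d/(2πr) = (4π×10^-7)(2.92×10^-4)/(2π·0.0410) = 1.42×10^-9 T.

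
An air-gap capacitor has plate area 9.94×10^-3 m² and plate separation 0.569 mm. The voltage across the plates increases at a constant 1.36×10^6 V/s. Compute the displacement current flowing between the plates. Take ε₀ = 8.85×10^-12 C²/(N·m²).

2.10×10^-4 A

The displacement current equals the charging current C dV/dt. With C = ε₀A/d = (8.85×10^-12)(9.94×10^-3)/(5.69×10^-4) = 1.546×10^-10 F, I_d = (1.546×10^-10)(1.36×10^6) = 2.10×10^-4 A.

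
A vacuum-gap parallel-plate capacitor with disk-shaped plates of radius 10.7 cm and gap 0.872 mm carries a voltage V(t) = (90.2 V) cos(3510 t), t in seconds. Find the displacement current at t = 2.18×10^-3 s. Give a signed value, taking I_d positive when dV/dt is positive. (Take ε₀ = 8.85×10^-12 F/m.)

dE/dt = (V₀ω/d)·−sin(ωt) with ωt = 7.6518 rad: (90.2)(3510)(-0.9796)/(8.72×10^-4) = -3.557×10^8 V/(m·s).
I_d = ε₀ A dE/dt = (8.85×10^-12)(0.03597)(-3.557×10^8) = -1.13×10^-4 A.

-1.13×10^-4 A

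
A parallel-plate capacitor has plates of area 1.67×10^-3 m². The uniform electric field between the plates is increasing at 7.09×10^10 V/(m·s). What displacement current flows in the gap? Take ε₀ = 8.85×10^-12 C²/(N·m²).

The displacement current is ε₀ times dΦ_E/dt = ε₀ A dE/dt = (8.85×10^-12)(1.67×10^-3)(7.09×10^10) = 1.05×10^-3 A.

1.05×10^-3 A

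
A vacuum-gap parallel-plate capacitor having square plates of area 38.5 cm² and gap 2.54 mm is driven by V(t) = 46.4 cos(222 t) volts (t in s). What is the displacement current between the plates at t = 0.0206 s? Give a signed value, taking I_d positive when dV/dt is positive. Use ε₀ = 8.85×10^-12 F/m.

1.37×10^-7 A

dV/dt = (46.4)(222)·−sin(4.5732) = 1.020×10^4 V/s.
I_d = C dV/dt with C = ε₀A/d = (8.85×10^-12)(3.85×10^-3)/(2.54×10^-3) = 1.341×10^-11 F, so I_d = (1.341×10^-11)(1.020×10^4) = 1.37×10^-7 A.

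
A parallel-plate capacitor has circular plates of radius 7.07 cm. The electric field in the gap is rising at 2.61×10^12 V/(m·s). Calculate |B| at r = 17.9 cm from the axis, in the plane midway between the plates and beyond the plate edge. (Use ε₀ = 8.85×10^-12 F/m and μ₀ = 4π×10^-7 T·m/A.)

4.05×10^-7 T

I_d = ε₀ dΦ_E/dt = ε₀ πR² (dE/dt) = (8.85×10^-12)(0.01570)(2.61×10^12) = 0.3626 A through the full plate area.
Outside the plates the loop encloses all of I_d, so B·2πr = μ₀ I_d and B = 4.05×10^-7 T.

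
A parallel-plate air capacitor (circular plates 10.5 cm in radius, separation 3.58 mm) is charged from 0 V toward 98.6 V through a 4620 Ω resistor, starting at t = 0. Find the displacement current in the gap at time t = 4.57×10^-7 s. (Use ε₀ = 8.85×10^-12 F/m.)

6.72×10^-3 A

C = ε₀A/d = (8.85×10^-12)(0.03464)/(3.58×10^-3) = 8.563×10^-11 F, so τ = RC = 3.956×10^-7 s.
The conduction current is I(t) = (V₀/R) e^(−t/τ), and the displacement current between the plates equals it.
t/τ = 1.155; I_d = (98.6/4620) · e^(−1.155) = (0.02134)(0.3151) = 6.72×10^-3 A.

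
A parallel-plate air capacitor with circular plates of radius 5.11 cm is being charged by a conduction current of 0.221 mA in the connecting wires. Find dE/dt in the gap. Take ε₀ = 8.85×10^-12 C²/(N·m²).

The displacement current between the plates equals the conduction current, I_d = 0.221 mA.
Inverting I_d = ε₀ A dE/dt gives dE/dt = 2.21×10^-4 / (8.85×10^-12 · 8.203×10^-3) = 3.04×10^9 V/(m·s).

3.04×10^9 V/(m·s)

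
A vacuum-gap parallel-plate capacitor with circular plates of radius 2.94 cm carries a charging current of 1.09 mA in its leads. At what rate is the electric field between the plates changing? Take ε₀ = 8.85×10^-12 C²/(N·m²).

Charge continuity gives I_d = I = 1.09×10^-3 A between the plates.
Then dE/dt = I_d/(ε₀A) = 4.54×10^10 V/(m·s).

4.54×10^10 V/(m·s)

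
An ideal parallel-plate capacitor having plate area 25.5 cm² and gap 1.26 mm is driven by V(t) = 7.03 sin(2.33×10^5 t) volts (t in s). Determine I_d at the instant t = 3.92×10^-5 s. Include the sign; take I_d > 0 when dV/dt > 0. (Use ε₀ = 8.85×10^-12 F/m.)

-2.81×10^-5 A

dV/dt = (7.03)(2.33×10^5)·cos(9.1336) = -1.569×10^6 V/s.
I_d = C dV/dt with C = ε₀A/d = (8.85×10^-12)(2.55×10^-3)/(1.26×10^-3) = 1.791×10^-11 F, so I_d = (1.791×10^-11)(-1.569×10^6) = -2.81×10^-5 A.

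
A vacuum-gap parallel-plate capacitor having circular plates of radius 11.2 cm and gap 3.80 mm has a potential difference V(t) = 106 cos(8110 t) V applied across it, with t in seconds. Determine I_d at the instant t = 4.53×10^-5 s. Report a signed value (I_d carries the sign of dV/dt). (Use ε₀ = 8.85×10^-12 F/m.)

C = ε₀A/d = (8.85×10^-12)(0.03941)/(3.80×10^-3) = 9.178×10^-11 F. dV/dt = V₀ω·−sin(ωt); at ωt = 0.367383 rad this factor is -0.3592.
I_d = C dV/dt = (9.178×10^-11)(106)(8110)(-0.3592) = -2.83×10^-5 A.

-2.83×10^-5 A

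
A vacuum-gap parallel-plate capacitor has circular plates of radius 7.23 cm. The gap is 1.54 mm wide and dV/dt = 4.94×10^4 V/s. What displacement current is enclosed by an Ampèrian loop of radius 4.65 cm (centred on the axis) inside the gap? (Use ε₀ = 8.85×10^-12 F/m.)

With E = V/d, dE/dt = 3.208×10^7 V/(m·s) and πR² = 0.01642 m², giving I_d = ε₀ πR² dE/dt = 4.662×10^-6 A.
The field is uniform, so I_d,enc = I_d (r/R)² = (4.662×10^-6)(4.65/7.23)² = 1.93×10^-6 A.

1.93×10^-6 A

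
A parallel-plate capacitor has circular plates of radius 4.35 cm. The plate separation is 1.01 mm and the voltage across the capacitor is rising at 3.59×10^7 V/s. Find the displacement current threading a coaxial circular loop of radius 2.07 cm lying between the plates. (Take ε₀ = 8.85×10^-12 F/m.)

4.23×10^-4 A

dE/dt = (dV/dt)/d = 3.554×10^10 V/(m·s); I_d = ε₀(πR²)(dE/dt) = (8.85×10^-12)(5.945×10^-3)(3.554×10^10) = 1.870×10^-3 A.
Since J_d is uniform, the enclosed fraction is (r/R)² = 0.2264, giving I_d,enc = 4.23×10^-4 A.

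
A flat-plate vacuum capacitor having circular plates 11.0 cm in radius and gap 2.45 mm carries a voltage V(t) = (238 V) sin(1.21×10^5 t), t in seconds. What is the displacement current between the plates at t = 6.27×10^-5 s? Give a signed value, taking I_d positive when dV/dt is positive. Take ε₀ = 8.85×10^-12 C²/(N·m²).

dE/dt = (V₀ω/d)·cos(ωt) with ωt = 7.5867 rad: (238)(1.21×10^5)(0.2641)/(2.45×10^-3) = 3.104×10^9 V/(m·s).
I_d = ε₀ A dE/dt = (8.85×10^-12)(0.03801)(3.104×10^9) = 1.04×10^-3 A.

1.04×10^-3 A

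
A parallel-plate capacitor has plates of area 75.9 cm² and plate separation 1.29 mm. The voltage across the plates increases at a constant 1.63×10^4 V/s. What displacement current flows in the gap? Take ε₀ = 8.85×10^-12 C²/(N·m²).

8.49×10^-7 A

E = V/d so dE/dt = (dV/dt)/d = 1.264×10^7 V/(m·s), and I_d = ε₀ A dE/dt = (8.85×10^-12)(7.59×10^-3)(1.264×10^7) = 8.49×10^-7 A.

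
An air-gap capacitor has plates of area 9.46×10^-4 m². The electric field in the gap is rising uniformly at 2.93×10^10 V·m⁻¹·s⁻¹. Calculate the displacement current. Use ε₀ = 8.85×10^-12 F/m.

With a uniform field, Φ_E = EA, so I_d = ε₀ A dE/dt = 2.45×10^-4 A.

2.45×10^-4 A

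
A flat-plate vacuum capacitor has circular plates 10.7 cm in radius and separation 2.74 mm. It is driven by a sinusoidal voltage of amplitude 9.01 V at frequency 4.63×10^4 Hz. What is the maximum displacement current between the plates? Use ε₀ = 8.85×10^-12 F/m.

The displacement current equals the conduction current C dV/dt, which peaks at C V₀ ω.
With C = ε₀A/d = (8.85×10^-12)(0.03597)/(2.74×10^-3) = 1.162×10^-10 F and ω = 2πf = 2.909×10^5 rad/s, I_d,max = (1.162×10^-10)(9.01)(2.909×10^5) = 3.05×10^-4 A.

3.05×10^-4 A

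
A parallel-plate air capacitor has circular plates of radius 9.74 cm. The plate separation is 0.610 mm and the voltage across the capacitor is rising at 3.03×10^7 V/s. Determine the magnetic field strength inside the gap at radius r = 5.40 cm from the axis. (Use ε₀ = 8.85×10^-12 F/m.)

1.49×10^-8 T

With E = V/d, dE/dt = 4.967×10^10 V/(m·s) and πR² = 0.02980 m², giving I_d = ε₀ πR² dE/dt = 0.01310 A.
An Ampèrian loop of radius r encloses a fraction (r/R)² of I_d. Then B·2πr = μ₀ I_d (r/R)², giving B = μ₀ I_d r/(2πR²) = 1.49×10^-8 T.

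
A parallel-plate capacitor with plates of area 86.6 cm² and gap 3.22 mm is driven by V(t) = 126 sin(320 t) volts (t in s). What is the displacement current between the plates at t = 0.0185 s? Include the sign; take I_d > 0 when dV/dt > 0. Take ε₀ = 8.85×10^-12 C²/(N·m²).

dV/dt = (126)(320)·cos(5.92) = 3.769×10^4 V/s.
I_d = C dV/dt with C = ε₀A/d = (8.85×10^-12)(8.66×10^-3)/(3.22×10^-3) = 2.380×10^-11 F, so I_d = (2.380×10^-11)(3.769×10^4) = 8.97×10^-7 A.

8.97×10^-7 A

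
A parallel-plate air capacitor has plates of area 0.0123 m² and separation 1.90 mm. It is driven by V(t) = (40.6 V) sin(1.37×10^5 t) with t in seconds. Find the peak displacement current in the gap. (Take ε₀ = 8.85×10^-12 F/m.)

(dE/dt)_max = V₀ω/d = 2.927×10^9 V/(m·s); ω = 1.37×10^5 rad/s.
I_d,max = ε₀ A (dE/dt)_max = (8.85×10^-12)(0.0123)(2.927×10^9) = 3.19×10^-4 A.

3.19×10^-4 A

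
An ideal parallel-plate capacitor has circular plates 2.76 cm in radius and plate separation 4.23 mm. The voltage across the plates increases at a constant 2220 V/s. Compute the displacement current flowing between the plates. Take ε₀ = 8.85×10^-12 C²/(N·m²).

1.11×10^-8 A

The field between the plates is E = V/d, so dE/dt = (2220)/(4.23×10^-3 m) = 5.248×10^5 V/(m·s).
I_d = ε₀ A (dE/dt) = (8.85×10^-12)(2.393×10^-3)(5.248×10^5) = 1.11×10^-8 A.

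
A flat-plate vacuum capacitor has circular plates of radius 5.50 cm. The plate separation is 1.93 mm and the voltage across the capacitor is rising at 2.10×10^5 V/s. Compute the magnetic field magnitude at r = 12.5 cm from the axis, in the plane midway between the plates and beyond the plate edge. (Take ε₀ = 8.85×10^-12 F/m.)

dE/dt = (dV/dt)/d = 1.088×10^8 V/(m·s); I_d = ε₀(πR²)(dE/dt) = (8.85×10^-12)(9.503×10^-3)(1.088×10^8) = 9.150×10^-6 A.
With r > R the enclosed displacement current is the full I_d; B = μ₀ I_d / (2πr) = 1.46×10^-11 T.

1.46×10^-11 T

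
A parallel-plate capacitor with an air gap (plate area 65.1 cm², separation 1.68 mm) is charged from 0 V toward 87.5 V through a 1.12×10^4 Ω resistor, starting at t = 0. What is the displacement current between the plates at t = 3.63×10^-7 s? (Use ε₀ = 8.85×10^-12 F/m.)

3.04×10^-3 A

C = ε₀A/d = (8.85×10^-12)(6.51×10^-3)/(1.68×10^-3) = 3.429×10^-11 F and τ = RC = 3.840×10^-7 s. I_d in the gap equals the RC charging current.
I_d(t) = (V₀/R) e^(−t/τ) = 7.812×10^-3 · e^(−0.9453) = 3.04×10^-3 A.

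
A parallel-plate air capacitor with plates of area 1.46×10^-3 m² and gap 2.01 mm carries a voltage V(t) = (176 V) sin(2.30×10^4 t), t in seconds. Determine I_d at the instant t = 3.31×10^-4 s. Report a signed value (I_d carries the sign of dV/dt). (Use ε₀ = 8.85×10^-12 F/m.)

6.21×10^-6 A

C = ε₀A/d = (8.85×10^-12)(1.46×10^-3)/(2.01×10^-3) = 6.428×10^-12 F. dV/dt = V₀ω·cos(ωt); at ωt = 7.613 rad this factor is 0.2387.
I_d = C dV/dt = (6.428×10^-12)(176)(2.30×10^4)(0.2387) = 6.21×10^-6 A.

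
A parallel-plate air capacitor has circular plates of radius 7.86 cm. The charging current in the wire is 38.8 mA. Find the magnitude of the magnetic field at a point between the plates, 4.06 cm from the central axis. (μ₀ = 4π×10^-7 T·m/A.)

By continuity the displacement current in the gap matches the conduction current: I_d = 0.0388 A.
∮B·dl = μ₀ I_d,enc with I_d,enc = I_d r²/R² = 0.01035 A; so B = μ₀ I_d,enc/(2πr) = 5.10×10^-8 T.

5.10×10^-8 T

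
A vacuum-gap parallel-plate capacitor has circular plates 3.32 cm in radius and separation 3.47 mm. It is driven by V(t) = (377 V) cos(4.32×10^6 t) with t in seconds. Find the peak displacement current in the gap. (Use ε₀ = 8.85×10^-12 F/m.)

C = ε₀A/d = (8.85×10^-12)(3.463×10^-3)/(3.47×10^-3) = 8.832×10^-12 F; ω = 4.32×10^6 rad/s.
I_d = C dV/dt, so |I_d|_max = C V₀ ω = (8.832×10^-12)(377)(4.32×10^6) = 0.0144 A.

0.0144 A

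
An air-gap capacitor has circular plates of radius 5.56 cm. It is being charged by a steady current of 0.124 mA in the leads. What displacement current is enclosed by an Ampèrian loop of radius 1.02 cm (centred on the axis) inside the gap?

4.17×10^-6 A

By continuity the displacement current in the gap matches the conduction current: I_d = 1.24×10^-4 A.
Through an area πr² the displacement current is I_d·(πr²/πR²) = I_d (r/R)² = 4.17×10^-6 A.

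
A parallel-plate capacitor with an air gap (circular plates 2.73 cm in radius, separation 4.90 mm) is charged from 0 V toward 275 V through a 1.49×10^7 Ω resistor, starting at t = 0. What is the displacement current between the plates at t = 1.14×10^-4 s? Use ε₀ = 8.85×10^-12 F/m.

C = ε₀A/d = (8.85×10^-12)(2.341×10^-3)/(4.90×10^-3) = 4.228×10^-12 F, so τ = RC = 6.300×10^-5 s.
The conduction current is I(t) = (V₀/R) e^(−t/τ), and the displacement current between the plates equals it.
t/τ = 1.810; I_d = (275/1.49×10^7) · e^(−1.810) = (1.846×10^-5)(0.1637) = 3.02×10^-6 A.

3.02×10^-6 A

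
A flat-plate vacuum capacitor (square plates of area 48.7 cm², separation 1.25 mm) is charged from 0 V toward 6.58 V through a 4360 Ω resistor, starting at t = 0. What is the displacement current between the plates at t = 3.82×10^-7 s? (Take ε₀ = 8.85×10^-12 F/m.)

C = ε₀A/d = (8.85×10^-12)(4.87×10^-3)/(1.25×10^-3) = 3.448×10^-11 F, so τ = RC = 1.503×10^-7 s.
The conduction current is I(t) = (V₀/R) e^(−t/τ), and the displacement current between the plates equals it.
t/τ = 2.542; I_d = (6.58/4360) · e^(−2.542) = (1.509×10^-3)(0.07871) = 1.19×10^-4 A.

1.19×10^-4 A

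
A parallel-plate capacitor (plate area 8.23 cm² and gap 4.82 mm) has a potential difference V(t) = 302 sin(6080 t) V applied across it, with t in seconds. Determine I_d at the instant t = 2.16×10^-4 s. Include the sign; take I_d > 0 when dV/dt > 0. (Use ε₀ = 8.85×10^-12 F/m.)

C = ε₀A/d = (8.85×10^-12)(8.23×10^-4)/(4.82×10^-3) = 1.511×10^-12 F. dV/dt = V₀ω·cos(ωt); at ωt = 1.31328 rad this factor is 0.2547.
I_d = C dV/dt = (1.511×10^-12)(302)(6080)(0.2547) = 7.07×10^-7 A.

7.07×10^-7 A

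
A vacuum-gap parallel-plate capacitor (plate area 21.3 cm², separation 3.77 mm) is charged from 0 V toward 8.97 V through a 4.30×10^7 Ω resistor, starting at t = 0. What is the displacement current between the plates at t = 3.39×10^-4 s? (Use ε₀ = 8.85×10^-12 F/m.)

C = ε₀A/d = (8.85×10^-12)(2.13×10^-3)/(3.77×10^-3) = 5.000×10^-12 F and τ = RC = 2.150×10^-4 s. I_d in the gap equals the RC charging current.
I_d(t) = (V₀/R) e^(−t/τ) = 2.086×10^-7 · e^(−1.577) = 4.31×10^-8 A.

4.31×10^-8 A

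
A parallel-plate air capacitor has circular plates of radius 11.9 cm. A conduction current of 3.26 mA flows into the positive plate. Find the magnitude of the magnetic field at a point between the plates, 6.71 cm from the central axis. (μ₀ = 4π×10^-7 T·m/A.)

No conduction current crosses the gap, so I_d there equals the 3.26×10^-3 A in the leads.
For r < R the Ampère–Maxwell law gives B(2πr) = μ₀ I_d (r²/R²), so B = μ₀ I_d r/(2πR²) = (4π×10^-7)(3.26×10^-3)(0.0671)/(2π·0.119²) = 3.09×10^-9 T.

3.09×10^-9 T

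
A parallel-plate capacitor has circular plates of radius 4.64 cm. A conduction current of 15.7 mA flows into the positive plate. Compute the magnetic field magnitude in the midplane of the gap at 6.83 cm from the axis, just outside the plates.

By continuity the displacement current in the gap matches the conduction current: I_d = 0.0157 A.
Outside the plates the loop encloses all of I_d, so B·2πr = μ₀ I_d and B = 4.60×10^-8 T.

4.60×10^-8 T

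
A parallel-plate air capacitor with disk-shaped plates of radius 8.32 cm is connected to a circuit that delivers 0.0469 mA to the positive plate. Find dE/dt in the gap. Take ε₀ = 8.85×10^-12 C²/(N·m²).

By continuity, I_d in the gap equals the 0.0469 mA flowing in the wire.
Inverting I_d = ε₀ A dE/dt gives dE/dt = 4.69×10^-5 / (8.85×10^-12 · 0.02175) = 2.44×10^8 V/(m·s).

2.44×10^8 V/(m·s)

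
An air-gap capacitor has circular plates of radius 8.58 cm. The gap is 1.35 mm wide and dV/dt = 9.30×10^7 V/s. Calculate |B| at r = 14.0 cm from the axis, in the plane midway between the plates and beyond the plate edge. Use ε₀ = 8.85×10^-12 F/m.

I_d = C dV/dt with C = ε₀πR²/d = 1.516×10^-10 F, so I_d = (1.516×10^-10)(9.30×10^7) = 0.01410 A.
For r ≥ R the full I_d is enclosed: B = μ₀ I_d/(2πr) = (4π×10^-7)(0.01410)/(2π·0.140) = 2.01×10^-8 T.

2.01×10^-8 T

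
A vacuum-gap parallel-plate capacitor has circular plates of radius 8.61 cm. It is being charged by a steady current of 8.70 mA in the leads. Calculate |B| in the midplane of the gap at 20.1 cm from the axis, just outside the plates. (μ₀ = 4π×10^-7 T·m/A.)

8.66×10^-9 T

By continuity the displacement current in the gap matches the conduction current: I_d = 8.70×10^-3 A.
With r > R the enclosed displacement current is the full I_d; B = μ₀ I_d / (2πr) = 8.66×10^-9 T.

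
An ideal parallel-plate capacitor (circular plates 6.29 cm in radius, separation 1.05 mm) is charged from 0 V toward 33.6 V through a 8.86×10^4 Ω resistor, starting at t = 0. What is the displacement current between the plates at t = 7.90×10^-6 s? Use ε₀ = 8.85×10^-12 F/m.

1.62×10^-4 A

With C = ε₀A/d = (8.85×10^-12)(0.01243)/(1.05×10^-3) = 1.048×10^-10 F, the time constant is τ = RC = 9.285×10^-6 s, so t/τ = 0.8508 and e^(−t/τ) = 0.4271.
I_d = I_cond = (V₀/R) e^(−t/τ) = (3.792×10^-4)(0.4271) = 1.62×10^-4 A.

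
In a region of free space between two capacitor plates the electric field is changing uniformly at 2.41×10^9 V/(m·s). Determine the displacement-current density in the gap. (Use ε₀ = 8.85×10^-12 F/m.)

The displacement-current density is ε₀ ∂E/∂t = (8.85×10^-12)(2.41×10^9) = 0.0213 A/m².

0.0213 A/m²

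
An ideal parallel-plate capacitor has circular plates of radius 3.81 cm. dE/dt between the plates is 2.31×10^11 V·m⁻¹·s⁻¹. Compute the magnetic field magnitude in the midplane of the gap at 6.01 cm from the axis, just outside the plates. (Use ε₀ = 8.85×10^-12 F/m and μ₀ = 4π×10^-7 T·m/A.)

3.10×10^-8 T

I_d = ε₀ dΦ_E/dt = ε₀ πR² (dE/dt) = (8.85×10^-12)(4.560×10^-3)(2.31×10^11) = 9.322×10^-3 A through the full plate area.
With r > R the enclosed displacement current is the full I_d; B = μ₀ I_d / (2πr) = 3.10×10^-8 T.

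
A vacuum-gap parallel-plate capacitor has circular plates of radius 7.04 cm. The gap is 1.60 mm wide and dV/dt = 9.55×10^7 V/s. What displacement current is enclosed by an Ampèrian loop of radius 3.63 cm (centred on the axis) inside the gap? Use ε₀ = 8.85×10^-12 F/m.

dE/dt = (dV/dt)/d = 5.969×10^10 V/(m·s); I_d = ε₀(πR²)(dE/dt) = (8.85×10^-12)(0.01557)(5.969×10^10) = 8.225×10^-3 A.
Since J_d is uniform, the enclosed fraction is (r/R)² = 0.2659, giving I_d,enc = 2.19×10^-3 A.

2.19×10^-3 A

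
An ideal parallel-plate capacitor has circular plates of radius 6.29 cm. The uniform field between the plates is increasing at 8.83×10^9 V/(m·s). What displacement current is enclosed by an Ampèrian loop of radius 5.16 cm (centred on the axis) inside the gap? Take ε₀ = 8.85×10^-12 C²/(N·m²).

Total displacement current: I_d = ε₀(πR²)(dE/dt) = (8.85×10^-12)(0.01243)(8.83×10^9) = 9.713×10^-4 A.
Through an area πr² the displacement current is I_d·(πr²/πR²) = I_d (r/R)² = 6.54×10^-4 A.

6.54×10^-4 A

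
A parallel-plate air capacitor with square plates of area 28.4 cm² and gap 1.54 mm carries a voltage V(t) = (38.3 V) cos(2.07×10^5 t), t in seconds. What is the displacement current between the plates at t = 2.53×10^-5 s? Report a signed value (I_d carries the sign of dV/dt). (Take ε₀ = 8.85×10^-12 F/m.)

1.12×10^-4 A

C = ε₀A/d = (8.85×10^-12)(2.84×10^-3)/(1.54×10^-3) = 1.632×10^-11 F. dV/dt = V₀ω·−sin(ωt); at ωt = 5.2371 rad this factor is 0.8655.
I_d = C dV/dt = (1.632×10^-11)(38.3)(2.07×10^5)(0.8655) = 1.12×10^-4 A.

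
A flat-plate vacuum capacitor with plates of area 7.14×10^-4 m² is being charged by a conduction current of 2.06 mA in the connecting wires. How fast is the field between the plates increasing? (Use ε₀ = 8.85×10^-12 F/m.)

3.26×10^11 V/(m·s)

Charge continuity gives I_d = I = 2.06×10^-3 A between the plates.
Then dE/dt = I_d/(ε₀A) = 3.26×10^11 V/(m·s).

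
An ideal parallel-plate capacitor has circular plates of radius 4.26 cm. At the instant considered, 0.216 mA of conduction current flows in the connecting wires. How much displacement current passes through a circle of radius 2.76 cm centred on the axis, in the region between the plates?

Between the plates the displacement current equals the wire current: I_d = 0.216 mA = 2.16×10^-4 A.
Since J_d is uniform, the enclosed fraction is (r/R)² = 0.4198, giving I_d,enc = 9.07×10^-5 A.

9.07×10^-5 A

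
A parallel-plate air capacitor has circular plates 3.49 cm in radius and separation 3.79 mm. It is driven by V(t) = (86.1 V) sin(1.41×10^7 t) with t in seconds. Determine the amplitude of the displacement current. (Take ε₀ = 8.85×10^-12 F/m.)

C = ε₀A/d = (8.85×10^-12)(3.826×10^-3)/(3.79×10^-3) = 8.934×10^-12 F; ω = 1.41×10^7 rad/s.
I_d = C dV/dt, so |I_d|_max = C V₀ ω = (8.934×10^-12)(86.1)(1.41×10^7) = 0.0108 A.

0.0108 A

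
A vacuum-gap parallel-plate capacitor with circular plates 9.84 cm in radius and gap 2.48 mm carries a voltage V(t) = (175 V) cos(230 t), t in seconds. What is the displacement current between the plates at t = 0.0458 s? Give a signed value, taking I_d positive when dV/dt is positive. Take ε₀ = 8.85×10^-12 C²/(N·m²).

dE/dt = (V₀ω/d)·−sin(ωt) with ωt = 10.534 rad: (175)(230)(0.8954)/(2.48×10^-3) = 1.453×10^7 V/(m·s).
I_d = ε₀ A dE/dt = (8.85×10^-12)(0.03042)(1.453×10^7) = 3.91×10^-6 A.

3.91×10^-6 A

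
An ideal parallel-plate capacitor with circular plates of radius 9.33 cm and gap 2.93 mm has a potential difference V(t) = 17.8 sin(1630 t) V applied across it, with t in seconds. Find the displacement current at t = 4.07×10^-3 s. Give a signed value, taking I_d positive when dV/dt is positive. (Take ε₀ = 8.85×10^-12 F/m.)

2.25×10^-6 A

dE/dt = (V₀ω/d)·cos(ωt) with ωt = 6.6341 rad: (17.8)(1630)(0.9391)/(2.93×10^-3) = 9.299×10^6 V/(m·s).
I_d = ε₀ A dE/dt = (8.85×10^-12)(0.02735)(9.299×10^6) = 2.25×10^-6 A.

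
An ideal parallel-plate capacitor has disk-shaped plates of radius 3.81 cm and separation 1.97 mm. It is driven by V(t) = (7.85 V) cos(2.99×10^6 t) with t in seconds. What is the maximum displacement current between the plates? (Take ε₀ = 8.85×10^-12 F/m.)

4.81×10^-4 A

C = ε₀A/d = (8.85×10^-12)(4.560×10^-3)/(1.97×10^-3) = 2.049×10^-11 F; ω = 2.99×10^6 rad/s.
I_d = C dV/dt, so |I_d|_max = C V₀ ω = (2.049×10^-11)(7.85)(2.99×10^6) = 4.81×10^-4 A.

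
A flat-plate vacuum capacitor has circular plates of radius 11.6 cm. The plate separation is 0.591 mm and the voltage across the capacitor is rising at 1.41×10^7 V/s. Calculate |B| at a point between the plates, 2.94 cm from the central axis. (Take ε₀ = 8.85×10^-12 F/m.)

dE/dt = (dV/dt)/d = 2.386×10^10 V/(m·s); I_d = ε₀(πR²)(dE/dt) = (8.85×10^-12)(0.04227)(2.386×10^10) = 8.926×10^-3 A.
An Ampèrian loop of radius r encloses a fraction (r/R)² of I_d. Then B·2πr = μ₀ I_d (r/R)², giving B = μ₀ I_d r/(2πR²) = 3.90×10^-9 T.

3.90×10^-9 T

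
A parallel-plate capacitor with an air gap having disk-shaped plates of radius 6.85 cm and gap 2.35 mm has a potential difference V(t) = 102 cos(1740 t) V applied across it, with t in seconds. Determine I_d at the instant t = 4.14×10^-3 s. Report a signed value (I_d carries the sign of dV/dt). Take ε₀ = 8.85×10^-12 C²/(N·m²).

-7.84×10^-6 A

C = ε₀A/d = (8.85×10^-12)(0.01474)/(2.35×10^-3) = 5.551×10^-11 F. dV/dt = V₀ω·−sin(ωt); at ωt = 7.2036 rad this factor is -0.7959.
I_d = C dV/dt = (5.551×10^-11)(102)(1740)(-0.7959) = -7.84×10^-6 A.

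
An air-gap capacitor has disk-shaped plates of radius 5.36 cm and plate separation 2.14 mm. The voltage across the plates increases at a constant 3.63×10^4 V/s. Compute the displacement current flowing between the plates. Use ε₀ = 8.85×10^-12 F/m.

1.35×10^-6 A

The field between the plates is E = V/d, so dE/dt = (3.63×10^4)/(2.14×10^-3 m) = 1.696×10^7 V/(m·s).
I_d = ε₀ A (dE/dt) = (8.85×10^-12)(9.026×10^-3)(1.696×10^7) = 1.35×10^-6 A.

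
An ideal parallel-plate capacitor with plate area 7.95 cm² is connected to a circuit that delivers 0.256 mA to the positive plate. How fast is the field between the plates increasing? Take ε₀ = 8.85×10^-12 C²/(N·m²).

3.64×10^10 V/(m·s)

Charge continuity gives I_d = I = 2.56×10^-4 A between the plates.
Then dE/dt = I_d/(ε₀A) = 3.64×10^10 V/(m·s).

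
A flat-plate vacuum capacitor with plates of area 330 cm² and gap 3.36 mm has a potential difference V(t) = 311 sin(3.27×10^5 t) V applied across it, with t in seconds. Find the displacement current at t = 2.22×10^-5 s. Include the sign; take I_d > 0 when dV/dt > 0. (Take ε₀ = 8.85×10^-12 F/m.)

4.95×10^-3 A

dV/dt = (311)(3.27×10^5)·cos(7.2594) = 5.697×10^7 V/s.
I_d = C dV/dt with C = ε₀A/d = (8.85×10^-12)(0.0330)/(3.36×10^-3) = 8.692×10^-11 F, so I_d = (8.692×10^-11)(5.697×10^7) = 4.95×10^-3 A.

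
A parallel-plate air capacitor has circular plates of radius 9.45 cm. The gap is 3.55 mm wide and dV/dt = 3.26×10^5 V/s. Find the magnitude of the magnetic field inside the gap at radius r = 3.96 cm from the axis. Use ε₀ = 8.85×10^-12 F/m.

dE/dt = (dV/dt)/d = 9.183×10^7 V/(m·s); I_d = ε₀(πR²)(dE/dt) = (8.85×10^-12)(0.02806)(9.183×10^7) = 2.280×10^-5 A.
An Ampèrian loop of radius r encloses a fraction (r/R)² of I_d. Then B·2πr = μ₀ I_d (r/R)², giving B = μ₀ I_d r/(2πR²) = 2.02×10^-11 T.

2.02×10^-11 T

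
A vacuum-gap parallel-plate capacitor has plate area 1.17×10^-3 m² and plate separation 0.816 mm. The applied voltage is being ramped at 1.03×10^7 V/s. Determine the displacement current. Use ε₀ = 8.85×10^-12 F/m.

1.31×10^-4 A

The displacement current equals the charging current C dV/dt. With C = ε₀A/d = (8.85×10^-12)(1.17×10^-3)/(8.16×10^-4) = 1.269×10^-11 F, I_d = (1.269×10^-11)(1.03×10^7) = 1.31×10^-4 A.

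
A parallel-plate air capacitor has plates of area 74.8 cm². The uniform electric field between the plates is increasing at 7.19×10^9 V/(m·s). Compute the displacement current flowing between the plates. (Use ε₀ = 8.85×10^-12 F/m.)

4.76×10^-4 A

I_d = ε₀ A (dE/dt) = (8.85×10^-12)(7.48×10^-3 m²)(7.19×10^9) = 4.76×10^-4 A.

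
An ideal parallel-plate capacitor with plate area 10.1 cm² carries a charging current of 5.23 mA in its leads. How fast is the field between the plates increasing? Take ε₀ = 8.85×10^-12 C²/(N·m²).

5.85×10^11 V/(m·s)

Charge continuity gives I_d = I = 5.23×10^-3 A between the plates.
Inverting I_d = ε₀ A dE/dt gives dE/dt = 5.23×10^-3 / (8.85×10^-12 · 1.01×10^-3) = 5.85×10^11 V/(m·s).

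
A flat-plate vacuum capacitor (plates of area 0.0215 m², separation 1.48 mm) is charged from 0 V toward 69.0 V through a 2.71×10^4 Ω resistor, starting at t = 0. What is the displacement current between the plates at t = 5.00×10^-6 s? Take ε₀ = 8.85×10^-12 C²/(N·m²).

C = ε₀A/d = (8.85×10^-12)(0.0215)/(1.48×10^-3) = 1.286×10^-10 F, so τ = RC = 3.485×10^-6 s.
The conduction current is I(t) = (V₀/R) e^(−t/τ), and the displacement current between the plates equals it.
t/τ = 1.435; I_d = (69.0/2.71×10^4) · e^(−1.435) = (2.546×10^-3)(0.2381) = 6.06×10^-4 A.

6.06×10^-4 A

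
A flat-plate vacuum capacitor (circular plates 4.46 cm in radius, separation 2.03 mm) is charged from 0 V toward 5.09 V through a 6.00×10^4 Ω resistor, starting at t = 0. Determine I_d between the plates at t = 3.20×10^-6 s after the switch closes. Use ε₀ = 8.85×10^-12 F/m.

1.20×10^-5 A

C = ε₀A/d = (8.85×10^-12)(6.249×10^-3)/(2.03×10^-3) = 2.724×10^-11 F, so τ = RC = 1.634×10^-6 s.
The conduction current is I(t) = (V₀/R) e^(−t/τ), and the displacement current between the plates equals it.
t/τ = 1.958; I_d = (5.09/6.00×10^4) · e^(−1.958) = (8.483×10^-5)(0.1411) = 1.20×10^-5 A.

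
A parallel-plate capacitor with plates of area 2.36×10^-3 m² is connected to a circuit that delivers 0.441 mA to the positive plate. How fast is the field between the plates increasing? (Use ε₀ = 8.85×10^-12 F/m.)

Charge continuity gives I_d = I = 4.41×10^-4 A between the plates.
Since I_d = ε₀ A dE/dt, dE/dt = I_d/(ε₀A) = (4.41×10^-4)/((8.85×10^-12)(2.36×10^-3)) = 2.11×10^10 V/(m·s).

2.11×10^10 V/(m·s)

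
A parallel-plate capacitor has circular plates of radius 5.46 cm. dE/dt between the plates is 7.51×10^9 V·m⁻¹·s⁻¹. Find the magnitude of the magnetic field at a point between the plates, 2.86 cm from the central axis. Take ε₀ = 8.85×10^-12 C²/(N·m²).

1.19×10^-9 T

Through the whole plate area (πR² = 9.366×10^-3 m²), I_d = ε₀ πR² dE/dt = 6.225×10^-4 A.
An Ampèrian loop of radius r encloses a fraction (r/R)² of I_d. Then B·2πr = μ₀ I_d (r/R)², giving B = μ₀ I_d r/(2πR²) = 1.19×10^-9 T.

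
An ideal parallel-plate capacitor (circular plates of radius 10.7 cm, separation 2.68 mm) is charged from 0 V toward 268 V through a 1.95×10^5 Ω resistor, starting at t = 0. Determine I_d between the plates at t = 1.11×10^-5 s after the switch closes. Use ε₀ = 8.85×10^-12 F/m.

C = ε₀A/d = (8.85×10^-12)(0.03597)/(2.68×10^-3) = 1.188×10^-10 F and τ = RC = 2.317×10^-5 s. I_d in the gap equals the RC charging current.
I_d(t) = (V₀/R) e^(−t/τ) = 1.374×10^-3 · e^(−0.4791) = 8.51×10^-4 A.

8.51×10^-4 A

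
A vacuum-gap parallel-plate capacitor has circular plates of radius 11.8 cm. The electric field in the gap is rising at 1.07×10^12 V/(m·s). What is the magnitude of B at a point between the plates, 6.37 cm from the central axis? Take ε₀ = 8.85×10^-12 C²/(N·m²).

I_d = ε₀ dΦ_E/dt = ε₀ πR² (dE/dt) = (8.85×10^-12)(0.04374)(1.07×10^12) = 0.4142 A through the full plate area.
An Ampèrian loop of radius r encloses a fraction (r/R)² of I_d. Then B·2πr = μ₀ I_d (r/R)², giving B = μ₀ I_d r/(2πR²) = 3.79×10^-7 T.

3.79×10^-7 T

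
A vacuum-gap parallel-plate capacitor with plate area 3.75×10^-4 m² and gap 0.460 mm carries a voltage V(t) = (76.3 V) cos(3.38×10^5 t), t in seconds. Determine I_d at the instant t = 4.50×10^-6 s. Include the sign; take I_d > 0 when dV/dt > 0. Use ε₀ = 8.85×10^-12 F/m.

C = ε₀A/d = (8.85×10^-12)(3.75×10^-4)/(4.60×10^-4) = 7.215×10^-12 F. dV/dt = V₀ω·−sin(ωt); at ωt = 1.521 rad this factor is -0.9988.
I_d = C dV/dt = (7.215×10^-12)(76.3)(3.38×10^5)(-0.9988) = -1.86×10^-4 A.

-1.86×10^-4 A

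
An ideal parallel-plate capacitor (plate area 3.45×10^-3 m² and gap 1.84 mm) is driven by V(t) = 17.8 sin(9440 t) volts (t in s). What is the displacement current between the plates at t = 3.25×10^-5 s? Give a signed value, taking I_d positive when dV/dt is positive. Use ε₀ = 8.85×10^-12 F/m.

dV/dt = (17.8)(9440)·cos(0.3068) = 1.602×10^5 V/s.
I_d = C dV/dt with C = ε₀A/d = (8.85×10^-12)(3.45×10^-3)/(1.84×10^-3) = 1.659×10^-11 F, so I_d = (1.659×10^-11)(1.602×10^5) = 2.66×10^-6 A.

2.66×10^-6 A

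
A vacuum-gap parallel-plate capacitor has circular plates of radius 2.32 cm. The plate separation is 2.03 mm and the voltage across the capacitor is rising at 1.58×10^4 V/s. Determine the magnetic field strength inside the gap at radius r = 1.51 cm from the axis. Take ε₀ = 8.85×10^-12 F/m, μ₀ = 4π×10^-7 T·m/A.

I_d = C dV/dt with C = ε₀πR²/d = 7.372×10^-12 F, so I_d = (7.372×10^-12)(1.58×10^4) = 1.165×10^-7 A.
For r < R the Ampère–Maxwell law gives B(2πr) = μ₀ I_d (r²/R²), so B = μ₀ I_d r/(2πR²) = (4π×10^-7)(1.165×10^-7)(0.0151)/(2π·0.0232²) = 6.54×10^-13 T.

6.54×10^-13 T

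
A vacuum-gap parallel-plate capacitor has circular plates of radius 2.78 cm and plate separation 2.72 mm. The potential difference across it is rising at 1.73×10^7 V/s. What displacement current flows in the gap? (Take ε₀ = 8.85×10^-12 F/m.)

The displacement current equals the charging current C dV/dt. With C = ε₀A/d = (8.85×10^-12)(2.428×10^-3)/(2.72×10^-3) = 7.900×10^-12 F, I_d = (7.900×10^-12)(1.73×10^7) = 1.37×10^-4 A.

1.37×10^-4 A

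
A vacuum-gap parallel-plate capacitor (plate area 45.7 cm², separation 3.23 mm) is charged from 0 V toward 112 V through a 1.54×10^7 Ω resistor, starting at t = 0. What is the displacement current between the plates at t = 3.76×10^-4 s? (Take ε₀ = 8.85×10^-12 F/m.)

1.03×10^-6 A

C = ε₀A/d = (8.85×10^-12)(4.57×10^-3)/(3.23×10^-3) = 1.252×10^-11 F and τ = RC = 1.928×10^-4 s. I_d in the gap equals the RC charging current.
I_d(t) = (V₀/R) e^(−t/τ) = 7.273×10^-6 · e^(−1.950) = 1.03×10^-6 A.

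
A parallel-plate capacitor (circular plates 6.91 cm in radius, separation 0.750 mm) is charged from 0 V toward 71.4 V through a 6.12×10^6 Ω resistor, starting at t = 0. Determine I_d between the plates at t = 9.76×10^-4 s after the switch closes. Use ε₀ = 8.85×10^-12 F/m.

With C = ε₀A/d = (8.85×10^-12)(0.01500)/(7.50×10^-4) = 1.770×10^-10 F, the time constant is τ = RC = 1.083×10^-3 s, so t/τ = 0.9012 and e^(−t/τ) = 0.4061.
I_d = I_cond = (V₀/R) e^(−t/τ) = (1.167×10^-5)(0.4061) = 4.74×10^-6 A.

4.74×10^-6 A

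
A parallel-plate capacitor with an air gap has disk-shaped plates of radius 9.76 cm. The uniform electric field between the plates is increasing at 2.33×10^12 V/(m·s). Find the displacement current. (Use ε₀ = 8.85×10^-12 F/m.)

I_d = ε₀ A (dE/dt) = (8.85×10^-12)(0.02993 m²)(2.33×10^12) = 0.617 A.

0.617 A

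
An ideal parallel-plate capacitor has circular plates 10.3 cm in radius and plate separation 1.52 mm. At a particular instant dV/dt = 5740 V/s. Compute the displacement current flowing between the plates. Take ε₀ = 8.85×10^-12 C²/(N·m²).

1.11×10^-6 A

E = V/d so dE/dt = (dV/dt)/d = 3.776×10^6 V/(m·s), and I_d = ε₀ A dE/dt = (8.85×10^-12)(0.03333)(3.776×10^6) = 1.11×10^-6 A.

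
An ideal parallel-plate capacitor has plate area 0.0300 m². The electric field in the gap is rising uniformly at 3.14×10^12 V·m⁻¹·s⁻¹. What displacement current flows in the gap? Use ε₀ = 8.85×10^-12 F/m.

0.834 A

I_d = ε₀ A (dE/dt) = (8.85×10^-12)(0.0300 m²)(3.14×10^12) = 0.834 A.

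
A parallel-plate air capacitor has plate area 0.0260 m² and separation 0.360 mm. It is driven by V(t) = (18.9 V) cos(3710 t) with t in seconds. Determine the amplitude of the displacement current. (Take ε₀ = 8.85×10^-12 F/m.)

(dE/dt)_max = V₀ω/d = 1.948×10^8 V/(m·s); ω = 3710 rad/s.
I_d,max = ε₀ A (dE/dt)_max = (8.85×10^-12)(0.0260)(1.948×10^8) = 4.48×10^-5 A.

4.48×10^-5 A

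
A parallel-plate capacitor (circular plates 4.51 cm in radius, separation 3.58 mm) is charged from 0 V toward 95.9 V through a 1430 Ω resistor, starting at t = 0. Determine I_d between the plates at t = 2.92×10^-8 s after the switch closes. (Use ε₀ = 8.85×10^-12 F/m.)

C = ε₀A/d = (8.85×10^-12)(6.390×10^-3)/(3.58×10^-3) = 1.580×10^-11 F and τ = RC = 2.259×10^-8 s. I_d in the gap equals the RC charging current.
I_d(t) = (V₀/R) e^(−t/τ) = 0.06706 · e^(−1.293) = 0.0184 A.

0.0184 A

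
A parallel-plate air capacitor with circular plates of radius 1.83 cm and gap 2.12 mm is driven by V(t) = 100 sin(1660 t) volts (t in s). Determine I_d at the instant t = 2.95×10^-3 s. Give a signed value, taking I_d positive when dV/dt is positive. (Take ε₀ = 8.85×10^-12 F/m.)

C = ε₀A/d = (8.85×10^-12)(1.052×10^-3)/(2.12×10^-3) = 4.392×10^-12 F. dV/dt = V₀ω·cos(ωt); at ωt = 4.897 rad this factor is 0.1836.
I_d = C dV/dt = (4.392×10^-12)(100)(1660)(0.1836) = 1.34×10^-7 A.

1.34×10^-7 A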